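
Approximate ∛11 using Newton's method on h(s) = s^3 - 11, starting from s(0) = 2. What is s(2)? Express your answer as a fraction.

h'(s) = 3s^2.
h(2) = -3, h'(2) = 12, so s(1) = 2 - (-3)/12 = 9/4.
h(9/4) = 25/64, h'(9/4) = 243/16, so s(2) = (9/4) - (25/64)/(243/16) = 1081/486.

1081/486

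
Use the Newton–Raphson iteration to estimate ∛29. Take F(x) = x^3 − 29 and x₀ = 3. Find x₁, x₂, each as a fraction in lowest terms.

F'(x) = 3x^2.
F(3) = −2, F'(3) = 27, so x₁ = 3 − (−2)/27 = 83/27.
F(83/27) = 980/19683, F'(83/27) = 6889/243, so x₂ = (83/27) − (980/19683)/(6889/243) = 1714381/558009.

x₁ = 83/27, x₂ = 1714381/558009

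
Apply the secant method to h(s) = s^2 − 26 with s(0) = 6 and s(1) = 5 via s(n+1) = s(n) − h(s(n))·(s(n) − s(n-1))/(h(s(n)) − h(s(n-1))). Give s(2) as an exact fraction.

56/11

h(6) = 10, h(5) = −1. s(2) = 5 − (−1)·(5 − 6)/((−1) − 10) = 56/11.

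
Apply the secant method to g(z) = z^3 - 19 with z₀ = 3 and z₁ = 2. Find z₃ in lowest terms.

g(3) = 8, g(2) = -11. z₂ = 2 - (-11)·(2 - 3)/((-11) - 8) = 49/19.
g(2) = -11, g(49/19) = -12672/6859. z₃ = (49/19) - (-12672/6859)·((49/19) - 2)/((-12672/6859) - (-11)) = 15385/5707.

15385/5707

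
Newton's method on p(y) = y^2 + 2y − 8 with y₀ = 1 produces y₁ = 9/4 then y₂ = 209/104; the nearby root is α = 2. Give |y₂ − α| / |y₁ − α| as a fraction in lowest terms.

y₁ − α = 9/4 − 2 = 1/4, so |y₁ − α| = 1/4.
y₂ − α = 209/104 − 2 = 1/104, so |y₂ − α| = 1/104.
Ratio = (1/104) / (1/4) = 1/26.

1/26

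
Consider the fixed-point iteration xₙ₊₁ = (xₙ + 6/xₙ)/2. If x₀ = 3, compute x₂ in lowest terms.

49/20

x₁ = (3 + 6/3)/2 = 5/2.
x₂ = (5/2 + 6/(5/2))/2 = 49/20.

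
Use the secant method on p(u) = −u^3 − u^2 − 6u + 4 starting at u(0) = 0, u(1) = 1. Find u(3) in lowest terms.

p(0) = 4, p(1) = −4. u(2) = 1 − (−4)·(1 − 0)/((−4) − 4) = 1/2.
p(1) = −4, p(1/2) = 5/8. u(3) = (1/2) − (5/8)·((1/2) − 1)/((5/8) − (−4)) = 21/37.

21/37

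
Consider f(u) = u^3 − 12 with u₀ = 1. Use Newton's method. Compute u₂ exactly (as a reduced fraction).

1453/441

f'(u) = 3u^2.
f(1) = −11, f'(1) = 3, so u₁ = 1 − (−11)/3 = 14/3.
f(14/3) = 2420/27, f'(14/3) = 196/3, so u₂ = (14/3) − (2420/27)/(196/3) = 1453/441.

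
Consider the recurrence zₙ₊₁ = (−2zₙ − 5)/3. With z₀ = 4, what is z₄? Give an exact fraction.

−1/81

z₁ = (−2·4 − 5)/3 = −13/3.
z₂ = (−2·(−13/3) − 5)/3 = 11/9.
z₃ = (−2·(11/9) − 5)/3 = −67/27.
z₄ = (−2·(−67/27) − 5)/3 = −1/81.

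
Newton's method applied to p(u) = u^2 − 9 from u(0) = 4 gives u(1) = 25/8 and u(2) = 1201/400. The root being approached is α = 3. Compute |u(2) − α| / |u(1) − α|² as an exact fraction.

4/25

u(1) − α = 25/8 − 3 = 1/8, so |u(1) − α| = 1/8.
u(2) − α = 1201/400 − 3 = 1/400, so |u(2) − α| = 1/400.
|u(1) − α|² = 1/64.
Ratio = (1/400) / (1/64) = 4/25.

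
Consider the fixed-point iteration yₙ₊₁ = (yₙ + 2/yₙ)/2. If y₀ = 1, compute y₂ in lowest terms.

17/12

y₁ = (1 + 2/1)/2 = 3/2.
y₂ = (3/2 + 2/(3/2))/2 = 17/12.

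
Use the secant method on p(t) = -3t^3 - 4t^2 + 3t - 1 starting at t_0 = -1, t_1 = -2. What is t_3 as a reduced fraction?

-114/59

p(-1) = -5, p(-2) = 1. t_2 = (-2) - 1·((-2) - (-1))/(1 - (-5)) = -11/6.
p(-2) = 1, p(-11/6) = -35/24. t_3 = (-11/6) - (-35/24)·((-11/6) - (-2))/((-35/24) - 1) = -114/59.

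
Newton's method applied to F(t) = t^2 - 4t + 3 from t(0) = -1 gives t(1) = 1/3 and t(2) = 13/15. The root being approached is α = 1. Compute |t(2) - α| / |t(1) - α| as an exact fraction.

1/5

t(1) - α = 1/3 - 1 = -2/3, so |t(1) - α| = 2/3.
t(2) - α = 13/15 - 1 = -2/15, so |t(2) - α| = 2/15.
Ratio = (2/15) / (2/3) = 1/5.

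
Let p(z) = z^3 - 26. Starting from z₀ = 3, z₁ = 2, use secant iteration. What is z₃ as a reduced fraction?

p(3) = 1, p(2) = -18. z₂ = 2 - (-18)·(2 - 3)/((-18) - 1) = 56/19.
p(2) = -18, p(56/19) = -2718/6859. z₃ = (56/19) - (-2718/6859)·((56/19) - 2)/((-2718/6859) - (-18)) = 3319/1118.

3319/1118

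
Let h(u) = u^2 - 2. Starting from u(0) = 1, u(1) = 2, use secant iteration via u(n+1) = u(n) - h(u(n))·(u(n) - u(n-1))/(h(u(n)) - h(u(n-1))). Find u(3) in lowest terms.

h(1) = -1, h(2) = 2. u(2) = 2 - 2·(2 - 1)/(2 - (-1)) = 4/3.
h(2) = 2, h(4/3) = -2/9. u(3) = (4/3) - (-2/9)·((4/3) - 2)/((-2/9) - 2) = 7/5.

7/5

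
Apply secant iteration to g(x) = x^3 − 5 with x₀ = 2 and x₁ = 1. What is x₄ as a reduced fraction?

14432773/8474569

g(2) = 3, g(1) = −4. x₂ = 1 − (−4)·(1 − 2)/((−4) − 3) = 11/7.
g(1) = −4, g(11/7) = −384/343. x₃ = (11/7) − (−384/343)·((11/7) − 1)/((−384/343) − (−4)) = 443/247.
g(11/7) = −384/343, g(443/247) = 11592192/15069223. x₄ = (443/247) − (11592192/15069223)·((443/247) − (11/7))/((11592192/15069223) − (−384/343)) = 14432773/8474569.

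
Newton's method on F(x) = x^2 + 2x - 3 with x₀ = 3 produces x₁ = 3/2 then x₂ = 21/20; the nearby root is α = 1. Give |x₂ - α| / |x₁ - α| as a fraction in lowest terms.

1/10

x₁ - α = 3/2 - 1 = 1/2, so |x₁ - α| = 1/2.
x₂ - α = 21/20 - 1 = 1/20, so |x₂ - α| = 1/20.
Ratio = (1/20) / (1/2) = 1/10.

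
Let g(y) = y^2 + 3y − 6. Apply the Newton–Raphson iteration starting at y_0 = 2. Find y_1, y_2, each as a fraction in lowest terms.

g'(y) = 2y + 3.
g(2) = 4, g'(2) = 7, so y_1 = 2 − 4/7 = 10/7.
g(10/7) = 16/49, g'(10/7) = 41/7, so y_2 = (10/7) − (16/49)/(41/7) = 394/287.

y_1 = 10/7, y_2 = 394/287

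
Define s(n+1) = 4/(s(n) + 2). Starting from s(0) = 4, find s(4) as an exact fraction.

s(1) = 4/(4 + 2) = 2/3.
s(2) = 4/(2/3 + 2) = 3/2.
s(3) = 4/(3/2 + 2) = 8/7.
s(4) = 4/(8/7 + 2) = 14/11.

14/11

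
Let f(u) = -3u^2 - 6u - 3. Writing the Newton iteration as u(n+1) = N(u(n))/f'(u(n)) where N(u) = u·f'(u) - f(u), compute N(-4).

f'(u) = -6u - 6.
N(u) = u·f'(u) - f(u) = u·(-6u - 6) - (-3u^2 - 6u - 3) = -3u^2 + 3.
N(-4) = -45.

-45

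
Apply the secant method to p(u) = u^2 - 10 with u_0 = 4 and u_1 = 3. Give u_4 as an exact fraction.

3001/949

p(4) = 6, p(3) = -1. u_2 = 3 - (-1)·(3 - 4)/((-1) - 6) = 22/7.
p(3) = -1, p(22/7) = -6/49. u_3 = (22/7) - (-6/49)·((22/7) - 3)/((-6/49) - (-1)) = 136/43.
p(22/7) = -6/49, p(136/43) = 6/1849. u_4 = (136/43) - (6/1849)·((136/43) - (22/7))/((6/1849) - (-6/49)) = 3001/949.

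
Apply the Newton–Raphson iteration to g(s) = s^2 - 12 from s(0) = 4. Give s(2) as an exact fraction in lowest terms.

g'(s) = 2s.
g(4) = 4, g'(4) = 8, so s(1) = 4 - 4/8 = 7/2.
g(7/2) = 1/4, g'(7/2) = 7, so s(2) = (7/2) - (1/4)/7 = 97/28.

97/28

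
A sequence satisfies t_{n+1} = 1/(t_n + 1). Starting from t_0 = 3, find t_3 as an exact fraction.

t_1 = 1/(3 + 1) = 1/4.
t_2 = 1/(1/4 + 1) = 4/5.
t_3 = 1/(4/5 + 1) = 5/9.

5/9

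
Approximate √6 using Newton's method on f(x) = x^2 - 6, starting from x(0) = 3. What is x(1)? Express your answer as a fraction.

f'(x) = 2x.
f(3) = 3, f'(3) = 6, so x(1) = 3 - 3/6 = 5/2.

5/2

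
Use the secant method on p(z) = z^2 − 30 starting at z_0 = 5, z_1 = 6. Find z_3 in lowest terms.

115/21

p(5) = −5, p(6) = 6. z_2 = 6 − 6·(6 − 5)/(6 − (−5)) = 60/11.
p(6) = 6, p(60/11) = −30/121. z_3 = (60/11) − (−30/121)·((60/11) − 6)/((−30/121) − 6) = 115/21.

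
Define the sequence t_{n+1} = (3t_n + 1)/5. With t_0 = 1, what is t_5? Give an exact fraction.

1684/3125

t_1 = (3·1 + 1)/5 = 4/5.
t_2 = (3·(4/5) + 1)/5 = 17/25.
t_3 = (3·(17/25) + 1)/5 = 76/125.
t_4 = (3·(76/125) + 1)/5 = 353/625.
t_5 = (3·(353/625) + 1)/5 = 1684/3125.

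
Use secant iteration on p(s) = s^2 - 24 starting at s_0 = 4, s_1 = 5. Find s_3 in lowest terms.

p(4) = -8, p(5) = 1. s_2 = 5 - 1·(5 - 4)/(1 - (-8)) = 44/9.
p(5) = 1, p(44/9) = -8/81. s_3 = (44/9) - (-8/81)·((44/9) - 5)/((-8/81) - 1) = 436/89.

436/89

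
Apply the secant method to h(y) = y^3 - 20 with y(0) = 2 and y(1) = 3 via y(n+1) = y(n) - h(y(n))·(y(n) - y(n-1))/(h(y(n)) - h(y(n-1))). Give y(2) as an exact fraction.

h(2) = -12, h(3) = 7. y(2) = 3 - 7·(3 - 2)/(7 - (-12)) = 50/19.

50/19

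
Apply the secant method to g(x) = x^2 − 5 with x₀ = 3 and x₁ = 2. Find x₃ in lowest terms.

47/21

g(3) = 4, g(2) = −1. x₂ = 2 − (−1)·(2 − 3)/((−1) − 4) = 11/5.
g(2) = −1, g(11/5) = −4/25. x₃ = (11/5) − (−4/25)·((11/5) − 2)/((−4/25) − (−1)) = 47/21.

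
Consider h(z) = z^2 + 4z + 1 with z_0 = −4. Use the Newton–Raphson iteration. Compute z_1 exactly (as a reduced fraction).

h'(z) = 2z + 4.
h(−4) = 1, h'(−4) = −4, so z_1 = (−4) − 1/(−4) = −15/4.

−15/4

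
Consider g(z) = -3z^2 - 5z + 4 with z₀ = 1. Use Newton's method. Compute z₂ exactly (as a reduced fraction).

g'(z) = -6z - 5.
g(1) = -4, g'(1) = -11, so z₁ = 1 - (-4)/(-11) = 7/11.
g(7/11) = -48/121, g'(7/11) = -97/11, so z₂ = (7/11) - (-48/121)/(-97/11) = 631/1067.

631/1067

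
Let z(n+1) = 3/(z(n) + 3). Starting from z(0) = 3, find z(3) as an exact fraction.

z(1) = 3/(3 + 3) = 1/2.
z(2) = 3/(1/2 + 3) = 6/7.
z(3) = 3/(6/7 + 3) = 7/9.

7/9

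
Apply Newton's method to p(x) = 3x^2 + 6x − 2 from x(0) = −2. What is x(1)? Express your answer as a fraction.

p'(x) = 6x + 6.
p(−2) = −2, p'(−2) = −6, so x(1) = (−2) − (−2)/(−6) = −7/3.

−7/3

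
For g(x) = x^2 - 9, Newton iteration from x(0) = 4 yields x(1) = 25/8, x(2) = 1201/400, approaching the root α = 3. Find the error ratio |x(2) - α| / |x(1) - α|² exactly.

4/25

x(1) - α = 25/8 - 3 = 1/8, so |x(1) - α| = 1/8.
x(2) - α = 1201/400 - 3 = 1/400, so |x(2) - α| = 1/400.
|x(1) - α|² = 1/64.
Ratio = (1/400) / (1/64) = 4/25.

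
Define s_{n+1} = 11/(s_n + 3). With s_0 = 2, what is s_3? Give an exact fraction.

s_1 = 11/(2 + 3) = 11/5.
s_2 = 11/(11/5 + 3) = 55/26.
s_3 = 11/(55/26 + 3) = 286/133.

286/133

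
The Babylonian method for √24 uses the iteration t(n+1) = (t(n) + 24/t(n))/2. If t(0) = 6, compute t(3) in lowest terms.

4801/980

t(1) = (6 + 24/6)/2 = 5.
t(2) = (5 + 24/5)/2 = 49/10.
t(3) = (49/10 + 24/(49/10))/2 = 4801/980.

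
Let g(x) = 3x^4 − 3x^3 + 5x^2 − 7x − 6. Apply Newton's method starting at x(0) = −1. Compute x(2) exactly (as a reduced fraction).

−797239/1426957

g'(x) = 12x^3 − 9x^2 + 10x − 7.
g(−1) = 12, g'(−1) = −38, so x(1) = (−1) − 12/(−38) = −13/19.
g(−13/19) = 358200/130321, g'(−13/19) = −150206/6859, so x(2) = (−13/19) − (358200/130321)/(−150206/6859) = −797239/1426957.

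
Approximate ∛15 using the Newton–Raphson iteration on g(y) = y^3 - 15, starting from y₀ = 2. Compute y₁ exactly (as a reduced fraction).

g'(y) = 3y^2.
g(2) = -7, g'(2) = 12, so y₁ = 2 - (-7)/12 = 31/12.

31/12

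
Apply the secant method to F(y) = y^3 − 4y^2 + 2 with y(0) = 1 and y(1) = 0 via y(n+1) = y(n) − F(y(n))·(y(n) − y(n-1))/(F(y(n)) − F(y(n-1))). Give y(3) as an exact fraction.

9/10

F(1) = −1, F(0) = 2. y(2) = 0 − 2·(0 − 1)/(2 − (−1)) = 2/3.
F(0) = 2, F(2/3) = 14/27. y(3) = (2/3) − (14/27)·((2/3) − 0)/((14/27) − 2) = 9/10.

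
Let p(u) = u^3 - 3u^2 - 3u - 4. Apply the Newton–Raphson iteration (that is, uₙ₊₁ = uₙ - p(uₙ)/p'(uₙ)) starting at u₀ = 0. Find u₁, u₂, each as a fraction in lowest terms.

p'(u) = 3u^2 - 6u - 3.
p(0) = -4, p'(0) = -3, so u₁ = 0 - (-4)/(-3) = -4/3.
p(-4/3) = -208/27, p'(-4/3) = 31/3, so u₂ = (-4/3) - (-208/27)/(31/3) = -164/279.

u₁ = -4/3, u₂ = -164/279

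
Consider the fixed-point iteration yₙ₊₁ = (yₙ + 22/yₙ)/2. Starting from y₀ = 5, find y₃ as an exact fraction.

y₁ = (5 + 22/5)/2 = 47/10.
y₂ = (47/10 + 22/(47/10))/2 = 4409/940.
y₃ = (4409/940 + 22/(4409/940))/2 = 38878481/8288920.

38878481/8288920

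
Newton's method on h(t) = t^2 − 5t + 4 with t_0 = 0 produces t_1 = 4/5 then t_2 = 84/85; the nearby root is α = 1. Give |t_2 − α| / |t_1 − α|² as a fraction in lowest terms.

5/17

t_1 − α = 4/5 − 1 = −1/5, so |t_1 − α| = 1/5.
t_2 − α = 84/85 − 1 = −1/85, so |t_2 − α| = 1/85.
|t_1 − α|² = 1/25.
Ratio = (1/85) / (1/25) = 5/17.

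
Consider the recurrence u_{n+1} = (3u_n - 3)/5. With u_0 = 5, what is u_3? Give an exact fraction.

-12/125

u_1 = (3·5 - 3)/5 = 12/5.
u_2 = (3·(12/5) - 3)/5 = 21/25.
u_3 = (3·(21/25) - 3)/5 = -12/125.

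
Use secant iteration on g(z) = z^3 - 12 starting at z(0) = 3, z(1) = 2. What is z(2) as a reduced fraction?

42/19

g(3) = 15, g(2) = -4. z(2) = 2 - (-4)·(2 - 3)/((-4) - 15) = 42/19.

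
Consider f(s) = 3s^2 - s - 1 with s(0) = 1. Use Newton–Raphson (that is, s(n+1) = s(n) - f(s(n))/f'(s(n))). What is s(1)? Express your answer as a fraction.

4/5

f'(s) = 6s - 1.
f(1) = 1, f'(1) = 5, so s(1) = 1 - 1/5 = 4/5.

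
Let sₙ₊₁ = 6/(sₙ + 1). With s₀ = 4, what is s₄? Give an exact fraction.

s₁ = 6/(4 + 1) = 6/5.
s₂ = 6/(6/5 + 1) = 30/11.
s₃ = 6/(30/11 + 1) = 66/41.
s₄ = 6/(66/41 + 1) = 246/107.

246/107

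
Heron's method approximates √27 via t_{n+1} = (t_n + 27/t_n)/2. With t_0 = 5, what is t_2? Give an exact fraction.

t_1 = (5 + 27/5)/2 = 26/5.
t_2 = (26/5 + 27/(26/5))/2 = 1351/260.

1351/260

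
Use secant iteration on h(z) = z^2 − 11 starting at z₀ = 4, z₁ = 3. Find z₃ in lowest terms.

h(4) = 5, h(3) = −2. z₂ = 3 − (−2)·(3 − 4)/((−2) − 5) = 23/7.
h(3) = −2, h(23/7) = −10/49. z₃ = (23/7) − (−10/49)·((23/7) − 3)/((−10/49) − (−2)) = 73/22.

73/22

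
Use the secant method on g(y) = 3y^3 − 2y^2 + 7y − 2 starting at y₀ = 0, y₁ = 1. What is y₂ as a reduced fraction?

1/4

g(0) = −2, g(1) = 6. y₂ = 1 − 6·(1 − 0)/(6 − (−2)) = 1/4.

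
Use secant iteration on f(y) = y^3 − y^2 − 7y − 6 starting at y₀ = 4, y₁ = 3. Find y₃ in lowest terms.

f(4) = 14, f(3) = −9. y₂ = 3 − (−9)·(3 − 4)/((−9) − 14) = 78/23.
f(3) = −9, f(78/23) = −27216/12167. y₃ = (78/23) − (−27216/12167)·((78/23) − 3)/((−27216/12167) − (−9)) = 32190/9143.

32190/9143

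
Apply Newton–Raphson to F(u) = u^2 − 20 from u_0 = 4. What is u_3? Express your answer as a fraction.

51841/11592

F'(u) = 2u.
F(4) = −4, F'(4) = 8, so u_1 = 4 − (−4)/8 = 9/2.
F(9/2) = 1/4, F'(9/2) = 9, so u_2 = (9/2) − (1/4)/9 = 161/36.
F(161/36) = 1/1296, F'(161/36) = 161/18, so u_3 = (161/36) − (1/1296)/(161/18) = 51841/11592.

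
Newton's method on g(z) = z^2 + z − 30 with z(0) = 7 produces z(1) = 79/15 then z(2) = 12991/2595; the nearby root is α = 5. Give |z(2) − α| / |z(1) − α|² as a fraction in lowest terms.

15/173

z(1) − α = 79/15 − 5 = 4/15, so |z(1) − α| = 4/15.
z(2) − α = 12991/2595 − 5 = 16/2595, so |z(2) − α| = 16/2595.
|z(1) − α|² = 16/225.
Ratio = (16/2595) / (16/225) = 15/173.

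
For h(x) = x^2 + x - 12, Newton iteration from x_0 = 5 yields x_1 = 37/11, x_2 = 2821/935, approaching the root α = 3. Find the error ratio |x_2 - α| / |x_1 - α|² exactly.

x_1 - α = 37/11 - 3 = 4/11, so |x_1 - α| = 4/11.
x_2 - α = 2821/935 - 3 = 16/935, so |x_2 - α| = 16/935.
|x_1 - α|² = 16/121.
Ratio = (16/935) / (16/121) = 11/85.

11/85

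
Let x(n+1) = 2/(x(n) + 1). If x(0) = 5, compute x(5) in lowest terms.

x(1) = 2/(5 + 1) = 1/3.
x(2) = 2/(1/3 + 1) = 3/2.
x(3) = 2/(3/2 + 1) = 4/5.
x(4) = 2/(4/5 + 1) = 10/9.
x(5) = 2/(10/9 + 1) = 18/19.

18/19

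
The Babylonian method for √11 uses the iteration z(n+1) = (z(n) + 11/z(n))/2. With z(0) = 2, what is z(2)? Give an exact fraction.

401/120

z(1) = (2 + 11/2)/2 = 15/4.
z(2) = (15/4 + 11/(15/4))/2 = 401/120.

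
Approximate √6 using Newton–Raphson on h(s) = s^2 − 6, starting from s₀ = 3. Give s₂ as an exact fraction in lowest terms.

49/20

h'(s) = 2s.
h(3) = 3, h'(3) = 6, so s₁ = 3 − 3/6 = 5/2.
h(5/2) = 1/4, h'(5/2) = 5, so s₂ = (5/2) − (1/4)/5 = 49/20.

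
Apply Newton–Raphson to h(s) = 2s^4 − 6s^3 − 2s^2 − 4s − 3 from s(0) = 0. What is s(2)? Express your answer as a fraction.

−39/64

h'(s) = 8s^3 − 18s^2 − 4s − 4.
h(0) = −3, h'(0) = −4, so s(1) = 0 − (−3)/(−4) = −3/4.
h(−3/4) = 261/128, h'(−3/4) = −29/2, so s(2) = (−3/4) − (261/128)/(−29/2) = −39/64.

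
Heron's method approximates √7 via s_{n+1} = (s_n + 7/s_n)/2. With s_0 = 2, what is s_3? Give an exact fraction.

108497/41008

s_1 = (2 + 7/2)/2 = 11/4.
s_2 = (11/4 + 7/(11/4))/2 = 233/88.
s_3 = (233/88 + 7/(233/88))/2 = 108497/41008.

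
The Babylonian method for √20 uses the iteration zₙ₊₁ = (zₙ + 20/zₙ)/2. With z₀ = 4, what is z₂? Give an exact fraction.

z₁ = (4 + 20/4)/2 = 9/2.
z₂ = (9/2 + 20/(9/2))/2 = 161/36.

161/36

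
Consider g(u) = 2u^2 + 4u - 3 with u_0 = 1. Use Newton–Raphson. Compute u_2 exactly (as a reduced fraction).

g'(u) = 4u + 4.
g(1) = 3, g'(1) = 8, so u_1 = 1 - 3/8 = 5/8.
g(5/8) = 9/32, g'(5/8) = 13/2, so u_2 = (5/8) - (9/32)/(13/2) = 121/208.

121/208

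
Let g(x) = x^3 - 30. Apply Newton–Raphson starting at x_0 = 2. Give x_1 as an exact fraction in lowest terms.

g'(x) = 3x^2.
g(2) = -22, g'(2) = 12, so x_1 = 2 - (-22)/12 = 23/6.

23/6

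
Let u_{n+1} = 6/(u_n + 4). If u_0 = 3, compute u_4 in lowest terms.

267/229

u_1 = 6/(3 + 4) = 6/7.
u_2 = 6/(6/7 + 4) = 21/17.
u_3 = 6/(21/17 + 4) = 102/89.
u_4 = 6/(102/89 + 4) = 267/229.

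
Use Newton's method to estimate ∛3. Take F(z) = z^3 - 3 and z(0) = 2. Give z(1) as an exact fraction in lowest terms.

F'(z) = 3z^2.
F(2) = 5, F'(2) = 12, so z(1) = 2 - 5/12 = 19/12.

19/12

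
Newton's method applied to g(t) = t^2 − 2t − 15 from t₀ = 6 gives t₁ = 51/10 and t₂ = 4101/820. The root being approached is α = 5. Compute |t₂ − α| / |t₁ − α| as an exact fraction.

1/82

t₁ − α = 51/10 − 5 = 1/10, so |t₁ − α| = 1/10.
t₂ − α = 4101/820 − 5 = 1/820, so |t₂ − α| = 1/820.
Ratio = (1/820) / (1/10) = 1/82.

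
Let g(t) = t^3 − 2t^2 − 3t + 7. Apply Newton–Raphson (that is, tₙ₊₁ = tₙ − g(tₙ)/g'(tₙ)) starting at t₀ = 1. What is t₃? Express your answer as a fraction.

240863/100763

g'(t) = 3t^2 − 4t − 3.
g(1) = 3, g'(1) = −4, so t₁ = 1 − 3/(−4) = 7/4.
g(7/4) = 63/64, g'(7/4) = −13/16, so t₂ = (7/4) − (63/64)/(−13/16) = 77/26.
g(77/26) = 115101/17576, g'(77/26) = 7751/676, so t₃ = (77/26) − (115101/17576)/(7751/676) = 240863/100763.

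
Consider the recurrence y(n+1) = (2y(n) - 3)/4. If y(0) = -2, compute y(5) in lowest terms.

y(1) = (2·(-2) - 3)/4 = -7/4.
y(2) = (2·(-7/4) - 3)/4 = -13/8.
y(3) = (2·(-13/8) - 3)/4 = -25/16.
y(4) = (2·(-25/16) - 3)/4 = -49/32.
y(5) = (2·(-49/32) - 3)/4 = -97/64.

-97/64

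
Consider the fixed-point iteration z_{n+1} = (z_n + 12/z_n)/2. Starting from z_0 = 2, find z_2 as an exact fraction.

z_1 = (2 + 12/2)/2 = 4.
z_2 = (4 + 12/4)/2 = 7/2.

7/2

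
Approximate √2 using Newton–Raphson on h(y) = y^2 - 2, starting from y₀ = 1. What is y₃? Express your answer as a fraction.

577/408

h'(y) = 2y.
h(1) = -1, h'(1) = 2, so y₁ = 1 - (-1)/2 = 3/2.
h(3/2) = 1/4, h'(3/2) = 3, so y₂ = (3/2) - (1/4)/3 = 17/12.
h(17/12) = 1/144, h'(17/12) = 17/6, so y₃ = (17/12) - (1/144)/(17/6) = 577/408.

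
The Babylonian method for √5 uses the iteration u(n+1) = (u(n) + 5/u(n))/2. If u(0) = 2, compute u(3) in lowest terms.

51841/23184

u(1) = (2 + 5/2)/2 = 9/4.
u(2) = (9/4 + 5/(9/4))/2 = 161/72.
u(3) = (161/72 + 5/(161/72))/2 = 51841/23184.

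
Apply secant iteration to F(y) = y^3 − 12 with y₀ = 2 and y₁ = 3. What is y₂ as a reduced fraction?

42/19

F(2) = −4, F(3) = 15. y₂ = 3 − 15·(3 − 2)/(15 − (−4)) = 42/19.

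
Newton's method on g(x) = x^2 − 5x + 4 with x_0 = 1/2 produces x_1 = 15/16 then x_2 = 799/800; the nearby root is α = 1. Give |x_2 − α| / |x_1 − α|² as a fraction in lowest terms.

8/25

x_1 − α = 15/16 − 1 = −1/16, so |x_1 − α| = 1/16.
x_2 − α = 799/800 − 1 = −1/800, so |x_2 − α| = 1/800.
|x_1 − α|² = 1/256.
Ratio = (1/800) / (1/256) = 8/25.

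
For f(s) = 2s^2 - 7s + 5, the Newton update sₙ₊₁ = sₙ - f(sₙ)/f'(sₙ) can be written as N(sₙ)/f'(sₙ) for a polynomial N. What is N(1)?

-3

f'(s) = 4s - 7.
N(s) = s·f'(s) - f(s) = s·(4s - 7) - (2s^2 - 7s + 5) = 2s^2 - 5.
N(1) = -3.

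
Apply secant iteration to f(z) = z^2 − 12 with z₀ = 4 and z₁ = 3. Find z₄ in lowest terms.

627/181

f(4) = 4, f(3) = −3. z₂ = 3 − (−3)·(3 − 4)/((−3) − 4) = 24/7.
f(3) = −3, f(24/7) = −12/49. z₃ = (24/7) − (−12/49)·((24/7) − 3)/((−12/49) − (−3)) = 52/15.
f(24/7) = −12/49, f(52/15) = 4/225. z₄ = (52/15) − (4/225)·((52/15) − (24/7))/((4/225) − (−12/49)) = 627/181.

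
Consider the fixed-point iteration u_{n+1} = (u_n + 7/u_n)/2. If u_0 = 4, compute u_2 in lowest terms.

u_1 = (4 + 7/4)/2 = 23/8.
u_2 = (23/8 + 7/(23/8))/2 = 977/368.

977/368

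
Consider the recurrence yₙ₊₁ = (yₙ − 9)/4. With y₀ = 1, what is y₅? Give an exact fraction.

−767/256

y₁ = (1 − 9)/4 = −2.
y₂ = ((−2) − 9)/4 = −11/4.
y₃ = ((−11/4) − 9)/4 = −47/16.
y₄ = ((−47/16) − 9)/4 = −191/64.
y₅ = ((−191/64) − 9)/4 = −767/256.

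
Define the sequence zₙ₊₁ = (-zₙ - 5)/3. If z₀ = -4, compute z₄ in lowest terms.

z₁ = (-(-4) - 5)/3 = -1/3.
z₂ = (-(-1/3) - 5)/3 = -14/9.
z₃ = (-(-14/9) - 5)/3 = -31/27.
z₄ = (-(-31/27) - 5)/3 = -104/81.

-104/81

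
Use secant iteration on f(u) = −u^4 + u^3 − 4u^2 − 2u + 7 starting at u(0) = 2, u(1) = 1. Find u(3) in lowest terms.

131231/120583

f(2) = −21, f(1) = 1. u(2) = 1 − 1·(1 − 2)/(1 − (−21)) = 23/22.
f(1) = 1, f(23/22) = 113673/234256. u(3) = (23/22) − (113673/234256)·((23/22) − 1)/((113673/234256) − 1) = 131231/120583.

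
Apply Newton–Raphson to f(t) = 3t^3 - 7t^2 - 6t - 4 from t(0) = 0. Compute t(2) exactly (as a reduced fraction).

f'(t) = 9t^2 - 14t - 6.
f(0) = -4, f'(0) = -6, so t(1) = 0 - (-4)/(-6) = -2/3.
f(-2/3) = -4, f'(-2/3) = 22/3, so t(2) = (-2/3) - (-4)/(22/3) = -4/33.

-4/33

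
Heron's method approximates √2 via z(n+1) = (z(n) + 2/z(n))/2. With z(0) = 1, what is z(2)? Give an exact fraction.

z(1) = (1 + 2/1)/2 = 3/2.
z(2) = (3/2 + 2/(3/2))/2 = 17/12.

17/12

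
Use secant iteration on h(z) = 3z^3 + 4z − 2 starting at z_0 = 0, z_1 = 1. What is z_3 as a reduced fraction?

152/397

h(0) = −2, h(1) = 5. z_2 = 1 − 5·(1 − 0)/(5 − (−2)) = 2/7.
h(1) = 5, h(2/7) = −270/343. z_3 = (2/7) − (−270/343)·((2/7) − 1)/((−270/343) − 5) = 152/397.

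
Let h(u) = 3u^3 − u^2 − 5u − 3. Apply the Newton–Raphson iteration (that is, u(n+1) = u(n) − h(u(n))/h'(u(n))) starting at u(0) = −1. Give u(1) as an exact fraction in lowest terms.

h'(u) = 9u^2 − 2u − 5.
h(−1) = −2, h'(−1) = 6, so u(1) = (−1) − (−2)/6 = −2/3.

−2/3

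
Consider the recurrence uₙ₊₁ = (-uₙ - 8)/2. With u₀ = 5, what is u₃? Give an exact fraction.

-29/8

u₁ = (-5 - 8)/2 = -13/2.
u₂ = (-(-13/2) - 8)/2 = -3/4.
u₃ = (-(-3/4) - 8)/2 = -29/8.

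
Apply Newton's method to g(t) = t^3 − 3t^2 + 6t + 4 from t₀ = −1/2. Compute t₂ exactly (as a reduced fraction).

g'(t) = 3t^2 − 6t + 6.
g(−1/2) = 1/8, g'(−1/2) = 39/4, so t₁ = (−1/2) − (1/8)/(39/4) = −20/39.
g(−20/39) = −44/59319, g'(−20/39) = 5002/507, so t₂ = (−20/39) − (−44/59319)/(5002/507) = −150038/292617.

−150038/292617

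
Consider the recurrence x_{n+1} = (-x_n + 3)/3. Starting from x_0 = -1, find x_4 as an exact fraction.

59/81

x_1 = (-(-1) + 3)/3 = 4/3.
x_2 = (-(4/3) + 3)/3 = 5/9.
x_3 = (-(5/9) + 3)/3 = 22/27.
x_4 = (-(22/27) + 3)/3 = 59/81.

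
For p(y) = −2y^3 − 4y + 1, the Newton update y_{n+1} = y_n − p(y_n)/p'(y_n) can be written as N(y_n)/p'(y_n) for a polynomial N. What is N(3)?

−109

p'(y) = −6y^2 − 4.
N(y) = y·p'(y) − p(y) = y·(−6y^2 − 4) − (−2y^3 − 4y + 1) = −4y^3 − 1.
N(3) = −109.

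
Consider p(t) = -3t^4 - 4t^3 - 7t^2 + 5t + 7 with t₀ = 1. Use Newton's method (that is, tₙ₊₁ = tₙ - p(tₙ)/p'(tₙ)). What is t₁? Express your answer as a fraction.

p'(t) = -12t^3 - 12t^2 - 14t + 5.
p(1) = -2, p'(1) = -33, so t₁ = 1 - (-2)/(-33) = 31/33.

31/33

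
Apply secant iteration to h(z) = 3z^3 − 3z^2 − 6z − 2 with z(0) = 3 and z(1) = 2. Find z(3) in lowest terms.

h(3) = 34, h(2) = −2. z(2) = 2 − (−2)·(2 − 3)/((−2) − 34) = 37/18.
h(2) = −2, h(37/18) = −1853/1944. z(3) = (37/18) − (−1853/1944)·((37/18) − 2)/((−1853/1944) − (−2)) = 4286/2035.

4286/2035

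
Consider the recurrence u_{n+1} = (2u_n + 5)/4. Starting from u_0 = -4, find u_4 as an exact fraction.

67/32

u_1 = (2·(-4) + 5)/4 = -3/4.
u_2 = (2·(-3/4) + 5)/4 = 7/8.
u_3 = (2·(7/8) + 5)/4 = 27/16.
u_4 = (2·(27/16) + 5)/4 = 67/32.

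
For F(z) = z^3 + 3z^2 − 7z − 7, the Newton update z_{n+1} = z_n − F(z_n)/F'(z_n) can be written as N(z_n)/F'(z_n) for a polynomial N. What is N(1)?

12

F'(z) = 3z^2 + 6z − 7.
N(z) = z·F'(z) − F(z) = z·(3z^2 + 6z − 7) − (z^3 + 3z^2 − 7z − 7) = 2z^3 + 3z^2 + 7.
N(1) = 12.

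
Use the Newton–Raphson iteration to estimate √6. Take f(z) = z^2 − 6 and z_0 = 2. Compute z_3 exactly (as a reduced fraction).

4801/1960

f'(z) = 2z.
f(2) = −2, f'(2) = 4, so z_1 = 2 − (−2)/4 = 5/2.
f(5/2) = 1/4, f'(5/2) = 5, so z_2 = (5/2) − (1/4)/5 = 49/20.
f(49/20) = 1/400, f'(49/20) = 49/10, so z_3 = (49/20) − (1/400)/(49/10) = 4801/1960.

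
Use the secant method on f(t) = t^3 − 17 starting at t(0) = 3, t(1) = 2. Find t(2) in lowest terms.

f(3) = 10, f(2) = −9. t(2) = 2 − (−9)·(2 − 3)/((−9) − 10) = 47/19.

47/19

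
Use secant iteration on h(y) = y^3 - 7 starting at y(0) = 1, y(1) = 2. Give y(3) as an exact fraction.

h(1) = -6, h(2) = 1. y(2) = 2 - 1·(2 - 1)/(1 - (-6)) = 13/7.
h(2) = 1, h(13/7) = -204/343. y(3) = (13/7) - (-204/343)·((13/7) - 2)/((-204/343) - 1) = 1045/547.

1045/547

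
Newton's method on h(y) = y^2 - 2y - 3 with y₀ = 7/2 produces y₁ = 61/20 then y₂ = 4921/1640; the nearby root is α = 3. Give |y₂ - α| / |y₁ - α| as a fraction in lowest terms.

1/82

y₁ - α = 61/20 - 3 = 1/20, so |y₁ - α| = 1/20.
y₂ - α = 4921/1640 - 3 = 1/1640, so |y₂ - α| = 1/1640.
Ratio = (1/1640) / (1/20) = 1/82.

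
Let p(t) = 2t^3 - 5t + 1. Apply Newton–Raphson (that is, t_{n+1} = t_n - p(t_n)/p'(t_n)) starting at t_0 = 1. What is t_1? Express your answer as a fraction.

3

p'(t) = 6t^2 - 5.
p(1) = -2, p'(1) = 1, so t_1 = 1 - (-2)/1 = 3.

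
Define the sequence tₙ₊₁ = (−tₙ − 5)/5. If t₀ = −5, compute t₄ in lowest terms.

t₁ = (−(−5) − 5)/5 = 0.
t₂ = (−0 − 5)/5 = −1.
t₃ = (−(−1) − 5)/5 = −4/5.
t₄ = (−(−4/5) − 5)/5 = −21/25.

−21/25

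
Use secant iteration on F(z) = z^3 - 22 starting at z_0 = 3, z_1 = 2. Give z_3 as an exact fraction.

F(3) = 5, F(2) = -14. z_2 = 2 - (-14)·(2 - 3)/((-14) - 5) = 52/19.
F(2) = -14, F(52/19) = -10290/6859. z_3 = (52/19) - (-10290/6859)·((52/19) - 2)/((-10290/6859) - (-14)) = 8651/3062.

8651/3062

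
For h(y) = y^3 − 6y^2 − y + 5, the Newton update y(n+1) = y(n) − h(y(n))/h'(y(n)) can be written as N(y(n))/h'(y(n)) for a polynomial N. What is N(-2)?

−45

h'(y) = 3y^2 − 12y − 1.
N(y) = y·h'(y) − h(y) = y·(3y^2 − 12y − 1) − (y^3 − 6y^2 − y + 5) = 2y^3 − 6y^2 − 5.
N(-2) = −45.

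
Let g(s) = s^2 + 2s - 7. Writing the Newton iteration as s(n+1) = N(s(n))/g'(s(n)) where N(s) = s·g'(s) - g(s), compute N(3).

g'(s) = 2s + 2.
N(s) = s·g'(s) - g(s) = s·(2s + 2) - (s^2 + 2s - 7) = s^2 + 7.
N(3) = 16.

16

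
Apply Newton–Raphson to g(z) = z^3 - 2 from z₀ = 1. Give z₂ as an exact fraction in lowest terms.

g'(z) = 3z^2.
g(1) = -1, g'(1) = 3, so z₁ = 1 - (-1)/3 = 4/3.
g(4/3) = 10/27, g'(4/3) = 16/3, so z₂ = (4/3) - (10/27)/(16/3) = 91/72.

91/72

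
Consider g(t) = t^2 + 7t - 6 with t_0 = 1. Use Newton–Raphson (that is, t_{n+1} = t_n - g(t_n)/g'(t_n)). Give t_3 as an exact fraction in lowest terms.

3167719/4103253

g'(t) = 2t + 7.
g(1) = 2, g'(1) = 9, so t_1 = 1 - 2/9 = 7/9.
g(7/9) = 4/81, g'(7/9) = 77/9, so t_2 = (7/9) - (4/81)/(77/9) = 535/693.
g(535/693) = 16/480249, g'(535/693) = 5921/693, so t_3 = (535/693) - (16/480249)/(5921/693) = 3167719/4103253.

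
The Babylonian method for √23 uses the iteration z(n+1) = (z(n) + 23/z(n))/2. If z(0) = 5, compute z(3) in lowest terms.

2649601/552480

z(1) = (5 + 23/5)/2 = 24/5.
z(2) = (24/5 + 23/(24/5))/2 = 1151/240.
z(3) = (1151/240 + 23/(1151/240))/2 = 2649601/552480.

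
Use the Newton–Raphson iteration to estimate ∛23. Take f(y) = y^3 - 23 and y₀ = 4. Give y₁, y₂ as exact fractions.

f'(y) = 3y^2.
f(4) = 41, f'(4) = 48, so y₁ = 4 - 41/48 = 151/48.
f(151/48) = 899335/110592, f'(151/48) = 22801/768, so y₂ = (151/48) - (899335/110592)/(22801/768) = 4714759/1641672.

y₁ = 151/48, y₂ = 4714759/1641672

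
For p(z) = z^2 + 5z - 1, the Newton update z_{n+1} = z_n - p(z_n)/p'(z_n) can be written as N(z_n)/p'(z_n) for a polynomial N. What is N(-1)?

2

p'(z) = 2z + 5.
N(z) = z·p'(z) - p(z) = z·(2z + 5) - (z^2 + 5z - 1) = z^2 + 1.
N(-1) = 2.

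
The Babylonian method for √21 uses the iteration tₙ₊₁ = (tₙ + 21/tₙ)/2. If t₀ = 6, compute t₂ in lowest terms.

t₁ = (6 + 21/6)/2 = 19/4.
t₂ = (19/4 + 21/(19/4))/2 = 697/152.

697/152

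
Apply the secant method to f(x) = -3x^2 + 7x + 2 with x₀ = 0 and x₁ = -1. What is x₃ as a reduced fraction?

f(0) = 2, f(-1) = -8. x₂ = (-1) - (-8)·((-1) - 0)/((-8) - 2) = -1/5.
f(-1) = -8, f(-1/5) = 12/25. x₃ = (-1/5) - (12/25)·((-1/5) - (-1))/((12/25) - (-8)) = -13/53.

-13/53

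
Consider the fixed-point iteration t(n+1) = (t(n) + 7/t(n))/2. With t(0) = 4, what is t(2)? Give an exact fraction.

977/368

t(1) = (4 + 7/4)/2 = 23/8.
t(2) = (23/8 + 7/(23/8))/2 = 977/368.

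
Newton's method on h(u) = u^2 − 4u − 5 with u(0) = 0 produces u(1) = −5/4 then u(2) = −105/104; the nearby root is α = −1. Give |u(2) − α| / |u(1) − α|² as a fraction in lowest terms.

u(1) − α = −5/4 − (−1) = −5/4 + 1 = −1/4, so |u(1) − α| = 1/4.
u(2) − α = −105/104 − (−1) = −105/104 + 1 = −1/104, so |u(2) − α| = 1/104.
|u(1) − α|² = 1/16.
Ratio = (1/104) / (1/16) = 2/13.

2/13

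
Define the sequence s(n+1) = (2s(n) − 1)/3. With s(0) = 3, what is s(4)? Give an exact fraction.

s(1) = (2·3 − 1)/3 = 5/3.
s(2) = (2·(5/3) − 1)/3 = 7/9.
s(3) = (2·(7/9) − 1)/3 = 5/27.
s(4) = (2·(5/27) − 1)/3 = −17/81.

−17/81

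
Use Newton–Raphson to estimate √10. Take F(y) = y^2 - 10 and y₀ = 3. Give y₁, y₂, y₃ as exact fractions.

F'(y) = 2y.
F(3) = -1, F'(3) = 6, so y₁ = 3 - (-1)/6 = 19/6.
F(19/6) = 1/36, F'(19/6) = 19/3, so y₂ = (19/6) - (1/36)/(19/3) = 721/228.
F(721/228) = 1/51984, F'(721/228) = 721/114, so y₃ = (721/228) - (1/51984)/(721/114) = 1039681/328776.

y₁ = 19/6, y₂ = 721/228, y₃ = 1039681/328776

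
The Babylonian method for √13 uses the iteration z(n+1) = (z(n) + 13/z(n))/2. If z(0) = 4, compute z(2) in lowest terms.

z(1) = (4 + 13/4)/2 = 29/8.
z(2) = (29/8 + 13/(29/8))/2 = 1673/464.

1673/464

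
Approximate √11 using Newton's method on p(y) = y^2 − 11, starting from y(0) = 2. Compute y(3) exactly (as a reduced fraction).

319201/96240

p'(y) = 2y.
p(2) = −7, p'(2) = 4, so y(1) = 2 − (−7)/4 = 15/4.
p(15/4) = 49/16, p'(15/4) = 15/2, so y(2) = (15/4) − (49/16)/(15/2) = 401/120.
p(401/120) = 2401/14400, p'(401/120) = 401/60, so y(3) = (401/120) − (2401/14400)/(401/60) = 319201/96240.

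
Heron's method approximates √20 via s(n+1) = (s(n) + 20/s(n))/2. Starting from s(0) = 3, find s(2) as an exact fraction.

s(1) = (3 + 20/3)/2 = 29/6.
s(2) = (29/6 + 20/(29/6))/2 = 1561/348.

1561/348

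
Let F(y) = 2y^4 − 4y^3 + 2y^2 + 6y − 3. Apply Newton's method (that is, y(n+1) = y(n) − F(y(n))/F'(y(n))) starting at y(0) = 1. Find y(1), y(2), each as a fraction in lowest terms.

F'(y) = 8y^3 − 12y^2 + 4y + 6.
F(1) = 3, F'(1) = 6, so y(1) = 1 − 3/6 = 1/2.
F(1/2) = 1/8, F'(1/2) = 6, so y(2) = (1/2) − (1/8)/6 = 23/48.

y(1) = 1/2, y(2) = 23/48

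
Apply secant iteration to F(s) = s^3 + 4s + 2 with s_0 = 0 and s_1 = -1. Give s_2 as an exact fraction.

-2/5

F(0) = 2, F(-1) = -3. s_2 = (-1) - (-3)·((-1) - 0)/((-3) - 2) = -2/5.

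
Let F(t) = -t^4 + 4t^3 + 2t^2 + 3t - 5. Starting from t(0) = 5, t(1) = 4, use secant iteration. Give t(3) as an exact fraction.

50340/10921

F(5) = -65, F(4) = 39. t(2) = 4 - 39·(4 - 5)/(39 - (-65)) = 35/8.
F(4) = 39, F(35/8) = 61455/4096. t(3) = (35/8) - (61455/4096)·((35/8) - 4)/((61455/4096) - 39) = 50340/10921.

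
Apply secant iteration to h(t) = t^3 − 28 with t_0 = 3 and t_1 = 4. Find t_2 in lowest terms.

112/37

h(3) = −1, h(4) = 36. t_2 = 4 − 36·(4 − 3)/(36 − (−1)) = 112/37.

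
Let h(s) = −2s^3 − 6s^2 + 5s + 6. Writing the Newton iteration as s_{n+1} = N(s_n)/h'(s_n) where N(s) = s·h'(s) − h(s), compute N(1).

h'(s) = −6s^2 − 12s + 5.
N(s) = s·h'(s) − h(s) = s·(−6s^2 − 12s + 5) − (−2s^3 − 6s^2 + 5s + 6) = −4s^3 − 6s^2 − 6.
N(1) = −16.

−16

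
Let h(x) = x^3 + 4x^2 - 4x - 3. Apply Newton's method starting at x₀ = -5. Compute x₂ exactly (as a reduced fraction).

-3584157/760337

h'(x) = 3x^2 + 8x - 4.
h(-5) = -8, h'(-5) = 31, so x₁ = (-5) - (-8)/31 = -147/31.
h(-147/31) = -21312/29791, h'(-147/31) = 24527/961, so x₂ = (-147/31) - (-21312/29791)/(24527/961) = -3584157/760337.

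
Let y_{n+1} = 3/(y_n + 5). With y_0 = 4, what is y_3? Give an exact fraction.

y_1 = 3/(4 + 5) = 1/3.
y_2 = 3/(1/3 + 5) = 9/16.
y_3 = 3/(9/16 + 5) = 48/89.

48/89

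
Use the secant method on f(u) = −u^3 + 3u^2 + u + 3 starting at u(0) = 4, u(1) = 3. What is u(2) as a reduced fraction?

f(4) = −9, f(3) = 6. u(2) = 3 − 6·(3 − 4)/(6 − (−9)) = 17/5.

17/5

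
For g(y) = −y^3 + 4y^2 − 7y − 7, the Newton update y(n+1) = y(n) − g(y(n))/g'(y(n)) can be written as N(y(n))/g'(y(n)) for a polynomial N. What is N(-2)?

g'(y) = −3y^2 + 8y − 7.
N(y) = y·g'(y) − g(y) = y·(−3y^2 + 8y − 7) − (−y^3 + 4y^2 − 7y − 7) = −2y^3 + 4y^2 + 7.
N(-2) = 39.

39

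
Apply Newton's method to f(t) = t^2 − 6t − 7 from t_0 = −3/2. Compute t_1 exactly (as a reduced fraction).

f'(t) = 2t − 6.
f(−3/2) = 17/4, f'(−3/2) = −9, so t_1 = (−3/2) − (17/4)/(−9) = −37/36.

−37/36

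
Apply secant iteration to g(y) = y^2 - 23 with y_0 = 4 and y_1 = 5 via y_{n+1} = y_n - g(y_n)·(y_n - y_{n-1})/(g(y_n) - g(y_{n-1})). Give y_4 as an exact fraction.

g(4) = -7, g(5) = 2. y_2 = 5 - 2·(5 - 4)/(2 - (-7)) = 43/9.
g(5) = 2, g(43/9) = -14/81. y_3 = (43/9) - (-14/81)·((43/9) - 5)/((-14/81) - 2) = 211/44.
g(43/9) = -14/81, g(211/44) = -7/1936. y_4 = (211/44) - (-7/1936)·((211/44) - (43/9))/((-7/1936) - (-14/81)) = 18181/3791.

18181/3791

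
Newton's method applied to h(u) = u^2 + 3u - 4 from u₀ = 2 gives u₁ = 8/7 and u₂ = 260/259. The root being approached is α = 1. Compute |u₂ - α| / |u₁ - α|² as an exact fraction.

7/37

u₁ - α = 8/7 - 1 = 1/7, so |u₁ - α| = 1/7.
u₂ - α = 260/259 - 1 = 1/259, so |u₂ - α| = 1/259.
|u₁ - α|² = 1/49.
Ratio = (1/259) / (1/49) = 7/37.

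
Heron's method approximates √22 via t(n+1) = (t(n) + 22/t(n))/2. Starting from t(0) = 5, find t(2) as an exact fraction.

t(1) = (5 + 22/5)/2 = 47/10.
t(2) = (47/10 + 22/(47/10))/2 = 4409/940.

4409/940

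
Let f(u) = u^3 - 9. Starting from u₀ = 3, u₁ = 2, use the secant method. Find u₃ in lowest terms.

f(3) = 18, f(2) = -1. u₂ = 2 - (-1)·(2 - 3)/((-1) - 18) = 39/19.
f(2) = -1, f(39/19) = -2412/6859. u₃ = (39/19) - (-2412/6859)·((39/19) - 2)/((-2412/6859) - (-1)) = 9255/4447.

9255/4447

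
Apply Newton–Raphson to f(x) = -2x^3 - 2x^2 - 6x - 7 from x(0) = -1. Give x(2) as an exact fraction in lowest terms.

-1301/1164

f'(x) = -6x^2 - 4x - 6.
f(-1) = -1, f'(-1) = -8, so x(1) = (-1) - (-1)/(-8) = -9/8.
f(-9/8) = 17/256, f'(-9/8) = -291/32, so x(2) = (-9/8) - (17/256)/(-291/32) = -1301/1164.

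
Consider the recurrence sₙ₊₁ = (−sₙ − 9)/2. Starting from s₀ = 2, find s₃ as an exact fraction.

−29/8

s₁ = (−2 − 9)/2 = −11/2.
s₂ = (−(−11/2) − 9)/2 = −7/4.
s₃ = (−(−7/4) − 9)/2 = −29/8.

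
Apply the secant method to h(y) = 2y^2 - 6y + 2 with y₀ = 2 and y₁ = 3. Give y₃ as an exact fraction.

13/5

h(2) = -2, h(3) = 2. y₂ = 3 - 2·(3 - 2)/(2 - (-2)) = 5/2.
h(3) = 2, h(5/2) = -1/2. y₃ = (5/2) - (-1/2)·((5/2) - 3)/((-1/2) - 2) = 13/5.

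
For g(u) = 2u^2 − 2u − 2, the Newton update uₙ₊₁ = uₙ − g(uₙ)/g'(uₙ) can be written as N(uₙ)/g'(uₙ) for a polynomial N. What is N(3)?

20

g'(u) = 4u − 2.
N(u) = u·g'(u) − g(u) = u·(4u − 2) − (2u^2 − 2u − 2) = 2u^2 + 2.
N(3) = 20.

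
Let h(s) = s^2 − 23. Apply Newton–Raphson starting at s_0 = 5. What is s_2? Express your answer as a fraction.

h'(s) = 2s.
h(5) = 2, h'(5) = 10, so s_1 = 5 − 2/10 = 24/5.
h(24/5) = 1/25, h'(24/5) = 48/5, so s_2 = (24/5) − (1/25)/(48/5) = 1151/240.

1151/240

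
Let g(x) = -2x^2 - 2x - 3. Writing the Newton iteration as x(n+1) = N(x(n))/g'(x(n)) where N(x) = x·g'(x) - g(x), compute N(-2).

-5

g'(x) = -4x - 2.
N(x) = x·g'(x) - g(x) = x·(-4x - 2) - (-2x^2 - 2x - 3) = -2x^2 + 3.
N(-2) = -5.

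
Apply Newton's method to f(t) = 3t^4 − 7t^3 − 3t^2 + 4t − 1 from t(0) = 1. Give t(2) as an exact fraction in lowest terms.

f'(t) = 12t^3 − 21t^2 − 6t + 4.
f(1) = −4, f'(1) = −11, so t(1) = 1 − (−4)/(−11) = 7/11.
f(7/11) = −14368/14641, f'(7/11) = −6961/1331, so t(2) = (7/11) − (−14368/14641)/(−6961/1331) = 34359/76571.

34359/76571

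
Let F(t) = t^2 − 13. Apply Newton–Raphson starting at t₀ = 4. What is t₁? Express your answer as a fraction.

29/8

F'(t) = 2t.
F(4) = 3, F'(4) = 8, so t₁ = 4 − 3/8 = 29/8.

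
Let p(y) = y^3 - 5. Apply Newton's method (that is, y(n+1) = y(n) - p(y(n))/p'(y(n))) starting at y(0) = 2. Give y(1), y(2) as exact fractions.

y(1) = 7/4, y(2) = 503/294

p'(y) = 3y^2.
p(2) = 3, p'(2) = 12, so y(1) = 2 - 3/12 = 7/4.
p(7/4) = 23/64, p'(7/4) = 147/16, so y(2) = (7/4) - (23/64)/(147/16) = 503/294.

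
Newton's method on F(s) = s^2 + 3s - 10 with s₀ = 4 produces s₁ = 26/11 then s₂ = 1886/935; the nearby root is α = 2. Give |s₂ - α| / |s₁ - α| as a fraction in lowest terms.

4/85

s₁ - α = 26/11 - 2 = 4/11, so |s₁ - α| = 4/11.
s₂ - α = 1886/935 - 2 = 16/935, so |s₂ - α| = 16/935.
Ratio = (16/935) / (4/11) = 4/85.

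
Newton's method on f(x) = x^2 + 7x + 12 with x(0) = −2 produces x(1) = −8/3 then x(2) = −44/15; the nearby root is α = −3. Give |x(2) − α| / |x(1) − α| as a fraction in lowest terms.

x(1) − α = −8/3 − (−3) = −8/3 + 3 = 1/3, so |x(1) − α| = 1/3.
x(2) − α = −44/15 − (−3) = −44/15 + 3 = 1/15, so |x(2) − α| = 1/15.
Ratio = (1/15) / (1/3) = 1/5.

1/5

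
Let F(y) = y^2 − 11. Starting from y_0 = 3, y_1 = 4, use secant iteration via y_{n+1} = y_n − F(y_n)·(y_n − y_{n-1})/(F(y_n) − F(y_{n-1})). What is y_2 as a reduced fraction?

F(3) = −2, F(4) = 5. y_2 = 4 − 5·(4 − 3)/(5 − (−2)) = 23/7.

23/7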